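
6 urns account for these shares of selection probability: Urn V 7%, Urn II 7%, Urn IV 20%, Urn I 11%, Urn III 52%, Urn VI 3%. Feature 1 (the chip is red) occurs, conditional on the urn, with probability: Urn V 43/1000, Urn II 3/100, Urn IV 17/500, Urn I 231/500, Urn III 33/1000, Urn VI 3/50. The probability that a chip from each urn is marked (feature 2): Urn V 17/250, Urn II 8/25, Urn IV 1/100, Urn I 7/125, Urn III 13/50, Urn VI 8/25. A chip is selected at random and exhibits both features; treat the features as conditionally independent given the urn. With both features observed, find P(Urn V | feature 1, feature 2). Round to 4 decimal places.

Prior × likelihood for each hypothesis:
  Urn V: 0.07 × 0.043 × 0.068 = 0.00020468
  Urn II: 0.07 × 0.03 × 0.32 = 0.000672
  Urn IV: 0.2 × 0.034 × 0.01 = 0.000068
  Urn I: 0.11 × 0.462 × 0.056 = 0.00284592
  Urn III: 0.52 × 0.033 × 0.26 = 0.0044616
  Urn VI: 0.03 × 0.06 × 0.32 = 0.000576
Sum = 0.0088282.
P(Urn V | evidence) = 0.00020468 / 0.0088282 ≈ 0.0232.

0.0232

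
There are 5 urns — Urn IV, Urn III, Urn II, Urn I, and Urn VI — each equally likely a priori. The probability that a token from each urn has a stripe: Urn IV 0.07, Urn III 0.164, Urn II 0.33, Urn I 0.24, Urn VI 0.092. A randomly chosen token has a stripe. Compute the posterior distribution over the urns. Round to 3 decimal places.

Urn IV 0.078, Urn III 0.183, Urn II 0.368, Urn I 0.268, Urn VI 0.103

With a uniform prior (1/5 each), posterior ∝ likelihood:
  Urn IV: 0.07
  Urn III: 0.164
  Urn II: 0.33
  Urn I: 0.24
  Urn VI: 0.092
Sum = 0.896.
P(Urn IV | striped) = 0.07/0.896 ≈ 0.078
P(Urn III | striped) = 0.164/0.896 ≈ 0.183
P(Urn II | striped) = 0.33/0.896 ≈ 0.368
P(Urn I | striped) = 0.24/0.896 ≈ 0.268
P(Urn VI | striped) = 0.092/0.896 ≈ 0.103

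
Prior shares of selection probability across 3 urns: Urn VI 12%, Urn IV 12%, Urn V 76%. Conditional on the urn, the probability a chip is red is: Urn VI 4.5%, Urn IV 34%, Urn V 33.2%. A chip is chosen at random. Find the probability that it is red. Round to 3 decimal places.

Unnormalized posteriors (prior × likelihood):
  Urn VI: 0.12 × 0.045 = 0.0054
  Urn IV: 0.12 × 0.34 = 0.0408
  Urn V: 0.76 × 0.332 = 0.25232
P(red) = 0.0054 + 0.0408 + 0.25232 = 0.29852 → 0.299.

0.299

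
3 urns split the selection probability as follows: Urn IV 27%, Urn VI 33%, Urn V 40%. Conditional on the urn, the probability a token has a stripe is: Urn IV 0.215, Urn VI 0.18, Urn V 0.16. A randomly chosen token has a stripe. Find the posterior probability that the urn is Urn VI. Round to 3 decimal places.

0.327

By Bayes' rule, posterior ∝ prior × likelihood:
  Urn IV: 0.27 × 0.215 = 0.05805
  Urn VI: 0.33 × 0.18 = 0.0594
  Urn V: 0.4 × 0.16 = 0.064
Total = 0.18145.
P(Urn VI | evidence) = 0.0594 / 0.18145 ≈ 0.327.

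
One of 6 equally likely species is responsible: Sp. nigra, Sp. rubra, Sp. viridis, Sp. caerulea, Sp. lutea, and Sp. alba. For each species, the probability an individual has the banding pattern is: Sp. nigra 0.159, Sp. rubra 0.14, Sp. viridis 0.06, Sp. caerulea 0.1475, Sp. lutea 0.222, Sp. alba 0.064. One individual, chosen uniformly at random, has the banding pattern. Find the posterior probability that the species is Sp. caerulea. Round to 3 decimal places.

0.186

Since the prior is uniform, the posterior is proportional to the likelihood:
  Sp. nigra: 0.159
  Sp. rubra: 0.14
  Sp. viridis: 0.06
  Sp. caerulea: 0.1475
  Sp. lutea: 0.222
  Sp. alba: 0.064
Total = 0.7925.
P(Sp. caerulea | evidence) = 0.1475 / 0.7925 ≈ 0.186.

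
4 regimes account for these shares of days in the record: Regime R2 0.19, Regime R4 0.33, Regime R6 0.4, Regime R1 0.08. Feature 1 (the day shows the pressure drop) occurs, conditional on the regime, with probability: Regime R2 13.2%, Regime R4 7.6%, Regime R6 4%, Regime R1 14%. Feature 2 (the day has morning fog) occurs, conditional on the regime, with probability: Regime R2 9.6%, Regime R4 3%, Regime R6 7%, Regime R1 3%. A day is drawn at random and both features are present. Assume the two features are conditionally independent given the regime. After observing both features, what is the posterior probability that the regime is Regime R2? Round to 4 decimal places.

0.5216

Prior × likelihood for each hypothesis:
  Regime R2: 0.19 × 0.132 × 0.096 = 0.00240768
  Regime R4: 0.33 × 0.076 × 0.03 = 0.0007524
  Regime R6: 0.4 × 0.04 × 0.07 = 0.00112
  Regime R1: 0.08 × 0.14 × 0.03 = 0.000336
Total = 0.00461608.
P(Regime R2 | evidence) = 0.00240768 / 0.00461608 ≈ 0.5216.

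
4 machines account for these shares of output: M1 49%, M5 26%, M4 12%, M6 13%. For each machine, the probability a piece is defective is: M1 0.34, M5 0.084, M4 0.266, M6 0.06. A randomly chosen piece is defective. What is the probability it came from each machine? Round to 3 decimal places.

M1 0.730, M5 0.096, M4 0.140, M6 0.034

Compute prior × likelihood for every hypothesis:
  M1: 0.49 × 0.34 = 0.1666
  M5: 0.26 × 0.084 = 0.02184
  M4: 0.12 × 0.266 = 0.03192
  M6: 0.13 × 0.06 = 0.0078
Total = 0.22816.
P(M1 | defective) = 0.1666/0.22816 ≈ 0.730
P(M5 | defective) = 0.02184/0.22816 ≈ 0.096
P(M4 | defective) = 0.03192/0.22816 ≈ 0.140
P(M6 | defective) = 0.0078/0.22816 ≈ 0.034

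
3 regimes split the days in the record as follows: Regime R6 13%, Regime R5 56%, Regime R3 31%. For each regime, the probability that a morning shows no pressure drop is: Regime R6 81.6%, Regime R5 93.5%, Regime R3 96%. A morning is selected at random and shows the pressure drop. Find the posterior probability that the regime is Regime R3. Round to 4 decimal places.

0.1705

Taking complements, P(drop | each) = Regime R6 0.184, Regime R5 0.065, Regime R3 0.04.
Prior × likelihood for each hypothesis:
  Regime R6: 0.13 × 0.184 = 0.02392
  Regime R5: 0.56 × 0.065 = 0.0364
  Regime R3: 0.31 × 0.04 = 0.0124
Normalizing constant = 0.07272.
P(Regime R3 | evidence) = 0.0124 / 0.07272 ≈ 0.1705.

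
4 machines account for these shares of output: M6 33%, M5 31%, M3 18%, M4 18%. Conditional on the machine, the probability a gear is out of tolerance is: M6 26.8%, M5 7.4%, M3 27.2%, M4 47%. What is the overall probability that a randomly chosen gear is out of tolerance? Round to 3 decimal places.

By Bayes' rule, posterior ∝ prior × likelihood:
  M6: 0.33 × 0.268 = 0.08844
  M5: 0.31 × 0.074 = 0.02294
  M3: 0.18 × 0.272 = 0.04896
  M4: 0.18 × 0.47 = 0.0846
P(oversize) = 0.08844 + 0.02294 + 0.04896 + 0.0846 = 0.24494 → 0.245.

0.245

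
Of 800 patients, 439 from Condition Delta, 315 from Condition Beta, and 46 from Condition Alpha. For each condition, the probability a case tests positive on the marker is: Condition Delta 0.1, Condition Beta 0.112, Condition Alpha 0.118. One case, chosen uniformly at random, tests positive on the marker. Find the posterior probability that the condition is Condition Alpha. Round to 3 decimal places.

0.064

Unnormalized posteriors (prior × likelihood):
  Condition Delta: 0.54875 × 0.1 = 0.054875
  Condition Beta: 0.39375 × 0.112 = 0.0441
  Condition Alpha: 0.0575 × 0.118 = 0.006785
Total = 0.10576.
P(Condition Alpha | evidence) = 0.006785 / 0.10576 ≈ 0.064.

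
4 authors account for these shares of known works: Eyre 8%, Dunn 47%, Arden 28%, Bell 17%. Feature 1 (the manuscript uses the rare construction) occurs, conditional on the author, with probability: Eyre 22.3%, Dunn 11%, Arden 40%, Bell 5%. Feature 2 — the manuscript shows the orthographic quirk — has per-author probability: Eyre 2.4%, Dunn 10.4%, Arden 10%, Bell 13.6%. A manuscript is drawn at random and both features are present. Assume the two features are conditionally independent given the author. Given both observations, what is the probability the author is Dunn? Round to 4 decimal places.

0.2961

Unnormalized posteriors (prior × likelihood):
  Eyre: 0.08 × 0.223 × 0.024 = 0.00042816
  Dunn: 0.47 × 0.11 × 0.104 = 0.0053768
  Arden: 0.28 × 0.4 × 0.1 = 0.0112
  Bell: 0.17 × 0.05 × 0.136 = 0.001156
Normalizing constant = 0.01816096.
P(Dunn | evidence) = 0.0053768 / 0.01816096 ≈ 0.2961.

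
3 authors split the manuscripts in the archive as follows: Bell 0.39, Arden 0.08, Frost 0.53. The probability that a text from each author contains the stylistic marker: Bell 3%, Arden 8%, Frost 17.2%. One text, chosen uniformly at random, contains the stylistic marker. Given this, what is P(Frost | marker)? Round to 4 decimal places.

0.8343

Prior × likelihood for each hypothesis:
  Bell: 0.39 × 0.03 = 0.0117
  Arden: 0.08 × 0.08 = 0.0064
  Frost: 0.53 × 0.172 = 0.09116
Total = 0.10926.
P(Frost | evidence) = 0.09116 / 0.10926 ≈ 0.8343.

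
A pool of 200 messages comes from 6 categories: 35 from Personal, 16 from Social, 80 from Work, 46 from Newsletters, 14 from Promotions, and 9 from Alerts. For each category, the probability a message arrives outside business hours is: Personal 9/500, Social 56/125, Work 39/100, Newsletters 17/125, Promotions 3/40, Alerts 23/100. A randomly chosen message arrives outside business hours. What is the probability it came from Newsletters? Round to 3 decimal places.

0.129

Unnormalized posteriors (prior × likelihood):
  Personal: 0.175 × 0.018 = 0.00315
  Social: 0.08 × 0.448 = 0.03584
  Work: 0.4 × 0.39 = 0.156
  Newsletters: 0.23 × 0.136 = 0.03128
  Promotions: 0.07 × 0.075 = 0.00525
  Alerts: 0.045 × 0.23 = 0.01035
Normalizing constant = 0.24187.
P(Newsletters | evidence) = 0.03128 / 0.24187 ≈ 0.129.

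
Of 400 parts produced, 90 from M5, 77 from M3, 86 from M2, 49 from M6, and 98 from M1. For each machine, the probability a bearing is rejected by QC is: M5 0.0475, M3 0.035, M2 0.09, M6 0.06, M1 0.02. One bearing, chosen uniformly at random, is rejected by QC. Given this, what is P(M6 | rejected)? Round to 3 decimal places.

0.150

Unnormalized posteriors (prior × likelihood):
  M5: 0.225 × 0.0475 = 0.0106875
  M3: 0.1925 × 0.035 = 0.0067375
  M2: 0.215 × 0.09 = 0.01935
  M6: 0.1225 × 0.06 = 0.00735
  M1: 0.245 × 0.02 = 0.0049
Sum = 0.049025.
P(M6 | evidence) = 0.00735 / 0.049025 ≈ 0.150.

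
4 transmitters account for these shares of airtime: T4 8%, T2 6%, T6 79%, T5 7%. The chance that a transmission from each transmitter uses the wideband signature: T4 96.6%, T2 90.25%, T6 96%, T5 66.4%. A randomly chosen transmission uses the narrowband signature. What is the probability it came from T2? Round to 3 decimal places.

Taking complements, P(narrowband | each) = T4 0.034, T2 0.0975, T6 0.04, T5 0.336.
Compute prior × likelihood for every hypothesis:
  T4: 0.08 × 0.034 = 0.00272
  T2: 0.06 × 0.0975 = 0.00585
  T6: 0.79 × 0.04 = 0.0316
  T5: 0.07 × 0.336 = 0.02352
Total = 0.06369.
P(T2 | evidence) = 0.00585 / 0.06369 ≈ 0.092.

0.092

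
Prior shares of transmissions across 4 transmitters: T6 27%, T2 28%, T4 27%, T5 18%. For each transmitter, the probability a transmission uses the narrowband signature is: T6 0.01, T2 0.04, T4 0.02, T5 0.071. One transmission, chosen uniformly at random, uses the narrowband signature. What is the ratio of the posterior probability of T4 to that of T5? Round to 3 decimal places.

Compute prior × likelihood for every hypothesis:
  T6: 0.27 × 0.01 = 0.0027
  T2: 0.28 × 0.04 = 0.0112
  T4: 0.27 × 0.02 = 0.0054
  T5: 0.18 × 0.071 = 0.01278
Sum = 0.03208.
The ratio is 0.0054 / 0.01278 (the normalizer cancels) = 0.423.

0.423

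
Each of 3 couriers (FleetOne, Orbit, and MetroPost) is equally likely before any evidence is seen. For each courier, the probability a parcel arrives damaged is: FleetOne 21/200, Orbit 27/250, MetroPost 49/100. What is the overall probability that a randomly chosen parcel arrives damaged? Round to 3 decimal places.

Since the prior is uniform, the posterior is proportional to the likelihood:
  FleetOne: 0.105
  Orbit: 0.108
  MetroPost: 0.49
P(damaged) = (1/3) × (0.105 + 0.108 + 0.49) = 0.703/3 ≈ 0.234.

0.234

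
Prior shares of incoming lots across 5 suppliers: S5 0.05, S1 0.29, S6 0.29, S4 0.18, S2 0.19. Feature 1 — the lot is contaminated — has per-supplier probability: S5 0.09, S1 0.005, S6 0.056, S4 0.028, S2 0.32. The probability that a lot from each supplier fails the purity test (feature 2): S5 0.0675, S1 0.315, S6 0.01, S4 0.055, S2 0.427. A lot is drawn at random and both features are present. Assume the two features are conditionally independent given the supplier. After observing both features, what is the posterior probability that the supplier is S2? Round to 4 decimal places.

Prior × likelihood for each hypothesis:
  S5: 0.05 × 0.09 × 0.0675 = 0.00030375
  S1: 0.29 × 0.005 × 0.315 = 0.00045675
  S6: 0.29 × 0.056 × 0.01 = 0.0001624
  S4: 0.18 × 0.028 × 0.055 = 0.0002772
  S2: 0.19 × 0.32 × 0.427 = 0.0259616
Total = 0.0271617.
P(S2 | evidence) = 0.0259616 / 0.0271617 ≈ 0.9558.

0.9558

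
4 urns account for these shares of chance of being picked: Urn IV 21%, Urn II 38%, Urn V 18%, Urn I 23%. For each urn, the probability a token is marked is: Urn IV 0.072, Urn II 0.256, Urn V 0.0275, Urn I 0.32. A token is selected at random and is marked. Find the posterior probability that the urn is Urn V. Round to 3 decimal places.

By Bayes' rule, posterior ∝ prior × likelihood:
  Urn IV: 0.21 × 0.072 = 0.01512
  Urn II: 0.38 × 0.256 = 0.09728
  Urn V: 0.18 × 0.0275 = 0.00495
  Urn I: 0.23 × 0.32 = 0.0736
Sum = 0.19095.
P(Urn V | evidence) = 0.00495 / 0.19095 ≈ 0.026.

0.026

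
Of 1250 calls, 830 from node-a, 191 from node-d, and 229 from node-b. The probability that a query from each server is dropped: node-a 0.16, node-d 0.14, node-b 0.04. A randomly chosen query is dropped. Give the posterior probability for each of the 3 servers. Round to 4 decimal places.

Prior × likelihood for each hypothesis:
  node-a: 0.664 × 0.16 = 0.10624
  node-d: 0.1528 × 0.14 = 0.021392
  node-b: 0.1832 × 0.04 = 0.007328
Normalizing constant = 0.13496.
P(node-a | dropped) = 0.10624/0.13496 ≈ 0.7872
P(node-d | dropped) = 0.021392/0.13496 ≈ 0.1585
P(node-b | dropped) = 0.007328/0.13496 ≈ 0.0543

node-a 0.7872, node-d 0.1585, node-b 0.0543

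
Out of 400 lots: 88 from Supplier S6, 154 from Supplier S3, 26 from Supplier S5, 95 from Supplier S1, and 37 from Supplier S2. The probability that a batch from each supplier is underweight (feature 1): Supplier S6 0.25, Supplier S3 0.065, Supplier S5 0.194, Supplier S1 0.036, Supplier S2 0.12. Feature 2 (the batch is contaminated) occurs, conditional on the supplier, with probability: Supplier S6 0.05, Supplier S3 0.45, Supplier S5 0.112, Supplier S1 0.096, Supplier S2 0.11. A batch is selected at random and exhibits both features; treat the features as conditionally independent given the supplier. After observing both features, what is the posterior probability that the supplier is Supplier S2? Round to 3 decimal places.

0.070

Compute prior × likelihood for every hypothesis:
  Supplier S6: 0.22 × 0.25 × 0.05 = 0.00275
  Supplier S3: 0.385 × 0.065 × 0.45 = 0.01126125
  Supplier S5: 0.065 × 0.194 × 0.112 = 0.00141232
  Supplier S1: 0.2375 × 0.036 × 0.096 = 0.0008208
  Supplier S2: 0.0925 × 0.12 × 0.11 = 0.001221
Total = 0.01746537.
P(Supplier S2 | evidence) = 0.001221 / 0.01746537 ≈ 0.070.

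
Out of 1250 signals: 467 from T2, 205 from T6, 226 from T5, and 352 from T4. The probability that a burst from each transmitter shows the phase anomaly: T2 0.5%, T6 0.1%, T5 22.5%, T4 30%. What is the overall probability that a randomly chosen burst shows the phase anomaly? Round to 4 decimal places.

Unnormalized posteriors (prior × likelihood):
  T2: 0.3736 × 0.005 = 0.001868
  T6: 0.164 × 0.001 = 0.000164
  T5: 0.1808 × 0.225 = 0.04068
  T4: 0.2816 × 0.3 = 0.08448
P(anomaly) = 0.001868 + 0.000164 + 0.04068 + 0.08448 = 0.127192 → 0.1272.

0.1272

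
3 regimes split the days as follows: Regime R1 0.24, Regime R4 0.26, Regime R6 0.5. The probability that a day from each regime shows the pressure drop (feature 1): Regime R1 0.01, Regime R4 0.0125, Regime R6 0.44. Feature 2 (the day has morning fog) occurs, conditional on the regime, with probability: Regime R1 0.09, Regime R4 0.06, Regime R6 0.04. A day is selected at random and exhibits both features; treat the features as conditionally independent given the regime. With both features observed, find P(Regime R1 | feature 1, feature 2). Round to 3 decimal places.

0.023

Prior × likelihood for each hypothesis:
  Regime R1: 0.24 × 0.01 × 0.09 = 0.000216
  Regime R4: 0.26 × 0.0125 × 0.06 = 0.000195
  Regime R6: 0.5 × 0.44 × 0.04 = 0.0088
Sum = 0.009211.
P(Regime R1 | evidence) = 0.000216 / 0.009211 ≈ 0.023.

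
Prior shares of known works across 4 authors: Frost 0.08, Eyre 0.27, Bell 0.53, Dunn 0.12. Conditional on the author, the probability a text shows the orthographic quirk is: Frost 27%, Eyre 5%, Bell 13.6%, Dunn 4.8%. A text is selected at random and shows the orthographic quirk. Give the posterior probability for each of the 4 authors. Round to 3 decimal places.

Frost 0.191, Eyre 0.120, Bell 0.638, Dunn 0.051

Prior × likelihood for each hypothesis:
  Frost: 0.08 × 0.27 = 0.0216
  Eyre: 0.27 × 0.05 = 0.0135
  Bell: 0.53 × 0.136 = 0.07208
  Dunn: 0.12 × 0.048 = 0.00576
Normalizing constant = 0.11294.
P(Frost | quirk) = 0.0216/0.11294 ≈ 0.191
P(Eyre | quirk) = 0.0135/0.11294 ≈ 0.120
P(Bell | quirk) = 0.07208/0.11294 ≈ 0.638
P(Dunn | quirk) = 0.00576/0.11294 ≈ 0.051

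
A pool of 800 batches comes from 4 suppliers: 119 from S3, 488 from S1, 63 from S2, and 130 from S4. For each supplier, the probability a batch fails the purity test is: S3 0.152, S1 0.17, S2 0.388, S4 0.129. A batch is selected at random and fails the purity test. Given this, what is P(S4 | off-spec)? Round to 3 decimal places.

0.118

Compute prior × likelihood for every hypothesis:
  S3: 0.14875 × 0.152 = 0.02261
  S1: 0.61 × 0.17 = 0.1037
  S2: 0.07875 × 0.388 = 0.030555
  S4: 0.1625 × 0.129 = 0.0209625
Total = 0.1778275.
P(S4 | evidence) = 0.0209625 / 0.1778275 ≈ 0.118.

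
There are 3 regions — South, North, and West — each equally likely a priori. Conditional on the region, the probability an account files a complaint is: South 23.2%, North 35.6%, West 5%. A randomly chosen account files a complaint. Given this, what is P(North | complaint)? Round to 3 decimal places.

0.558

With a uniform prior (1/3 each), posterior ∝ likelihood:
  South: 0.232
  North: 0.356
  West: 0.05
Sum = 0.638.
P(North | evidence) = 0.356 / 0.638 ≈ 0.558.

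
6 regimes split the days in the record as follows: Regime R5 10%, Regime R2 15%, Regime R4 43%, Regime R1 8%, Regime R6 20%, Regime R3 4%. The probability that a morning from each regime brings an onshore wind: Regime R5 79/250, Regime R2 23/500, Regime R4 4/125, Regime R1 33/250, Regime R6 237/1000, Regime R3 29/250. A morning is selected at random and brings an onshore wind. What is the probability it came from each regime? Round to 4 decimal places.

Regime R5 0.2751, Regime R2 0.0601, Regime R4 0.1198, Regime R1 0.0919, Regime R6 0.4127, Regime R3 0.0404

By Bayes' rule, posterior ∝ prior × likelihood:
  Regime R5: 0.1 × 0.316 = 0.0316
  Regime R2: 0.15 × 0.046 = 0.0069
  Regime R4: 0.43 × 0.032 = 0.01376
  Regime R1: 0.08 × 0.132 = 0.01056
  Regime R6: 0.2 × 0.237 = 0.0474
  Regime R3: 0.04 × 0.116 = 0.00464
Normalizing constant = 0.11486.
P(Regime R5 | onshore) = 0.0316/0.11486 ≈ 0.2751
P(Regime R2 | onshore) = 0.0069/0.11486 ≈ 0.0601
P(Regime R4 | onshore) = 0.01376/0.11486 ≈ 0.1198
P(Regime R1 | onshore) = 0.01056/0.11486 ≈ 0.0919
P(Regime R6 | onshore) = 0.0474/0.11486 ≈ 0.4127
P(Regime R3 | onshore) = 0.00464/0.11486 ≈ 0.0404
(Check: 0.2751+0.0601+0.1198+0.0919+0.4127+0.0404 = 1.0000.)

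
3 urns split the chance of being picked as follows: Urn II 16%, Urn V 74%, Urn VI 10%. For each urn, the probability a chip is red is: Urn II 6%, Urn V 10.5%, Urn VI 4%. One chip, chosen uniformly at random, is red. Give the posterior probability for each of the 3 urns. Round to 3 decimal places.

Urn II 0.105, Urn V 0.851, Urn VI 0.044

Unnormalized posteriors (prior × likelihood):
  Urn II: 0.16 × 0.06 = 0.0096
  Urn V: 0.74 × 0.105 = 0.0777
  Urn VI: 0.1 × 0.04 = 0.004
Normalizing constant = 0.0913.
P(Urn II | red) = 0.0096/0.0913 ≈ 0.105
P(Urn V | red) = 0.0777/0.0913 ≈ 0.851
P(Urn VI | red) = 0.004/0.0913 ≈ 0.044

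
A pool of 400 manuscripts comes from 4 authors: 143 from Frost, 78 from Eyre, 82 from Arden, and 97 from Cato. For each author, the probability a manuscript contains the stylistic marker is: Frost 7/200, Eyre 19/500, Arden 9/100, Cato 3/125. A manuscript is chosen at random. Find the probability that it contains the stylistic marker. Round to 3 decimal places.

0.044

Prior × likelihood for each hypothesis:
  Frost: 0.3575 × 0.035 = 0.0125125
  Eyre: 0.195 × 0.038 = 0.00741
  Arden: 0.205 × 0.09 = 0.01845
  Cato: 0.2425 × 0.024 = 0.00582
P(marker) = 0.0125125 + 0.00741 + 0.01845 + 0.00582 = 0.0441925 → 0.044.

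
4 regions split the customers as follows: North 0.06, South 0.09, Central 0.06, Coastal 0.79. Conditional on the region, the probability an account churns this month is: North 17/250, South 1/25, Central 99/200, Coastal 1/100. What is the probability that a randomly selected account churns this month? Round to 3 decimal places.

0.045

Prior × likelihood for each hypothesis:
  North: 0.06 × 0.068 = 0.00408
  South: 0.09 × 0.04 = 0.0036
  Central: 0.06 × 0.495 = 0.0297
  Coastal: 0.79 × 0.01 = 0.0079
P(churn) = 0.00408 + 0.0036 + 0.0297 + 0.0079 = 0.04528 → 0.045.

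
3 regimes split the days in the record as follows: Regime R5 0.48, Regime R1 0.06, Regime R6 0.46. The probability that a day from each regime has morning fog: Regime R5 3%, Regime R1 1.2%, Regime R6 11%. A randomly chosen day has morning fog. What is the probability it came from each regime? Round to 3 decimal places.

Regime R5 0.219, Regime R1 0.011, Regime R6 0.770

Compute prior × likelihood for every hypothesis:
  Regime R5: 0.48 × 0.03 = 0.0144
  Regime R1: 0.06 × 0.012 = 0.00072
  Regime R6: 0.46 × 0.11 = 0.0506
Total = 0.06572.
P(Regime R5 | fog) = 0.0144/0.06572 ≈ 0.219
P(Regime R1 | fog) = 0.00072/0.06572 ≈ 0.011
P(Regime R6 | fog) = 0.0506/0.06572 ≈ 0.770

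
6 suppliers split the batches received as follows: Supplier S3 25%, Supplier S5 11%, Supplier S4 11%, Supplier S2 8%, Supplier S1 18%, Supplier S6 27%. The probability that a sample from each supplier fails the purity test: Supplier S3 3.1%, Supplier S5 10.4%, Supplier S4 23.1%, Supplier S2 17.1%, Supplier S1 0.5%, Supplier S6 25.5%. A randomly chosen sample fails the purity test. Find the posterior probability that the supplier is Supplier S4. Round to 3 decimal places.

Unnormalized posteriors (prior × likelihood):
  Supplier S3: 0.25 × 0.031 = 0.00775
  Supplier S5: 0.11 × 0.104 = 0.01144
  Supplier S4: 0.11 × 0.231 = 0.02541
  Supplier S2: 0.08 × 0.171 = 0.01368
  Supplier S1: 0.18 × 0.005 = 0.0009
  Supplier S6: 0.27 × 0.255 = 0.06885
Normalizing constant = 0.12803.
P(Supplier S4 | evidence) = 0.02541 / 0.12803 ≈ 0.198.

0.198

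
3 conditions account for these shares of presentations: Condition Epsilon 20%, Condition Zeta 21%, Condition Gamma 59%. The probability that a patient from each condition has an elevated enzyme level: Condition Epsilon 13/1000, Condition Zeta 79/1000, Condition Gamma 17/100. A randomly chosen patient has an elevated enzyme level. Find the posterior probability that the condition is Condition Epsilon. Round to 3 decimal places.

0.022

By Bayes' rule, posterior ∝ prior × likelihood:
  Condition Epsilon: 0.2 × 0.013 = 0.0026
  Condition Zeta: 0.21 × 0.079 = 0.01659
  Condition Gamma: 0.59 × 0.17 = 0.1003
Sum = 0.11949.
P(Condition Epsilon | evidence) = 0.0026 / 0.11949 ≈ 0.022.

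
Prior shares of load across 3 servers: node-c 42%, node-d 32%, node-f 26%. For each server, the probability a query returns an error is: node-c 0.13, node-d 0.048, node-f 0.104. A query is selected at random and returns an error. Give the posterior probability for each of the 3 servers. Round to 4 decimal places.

By Bayes' rule, posterior ∝ prior × likelihood:
  node-c: 0.42 × 0.13 = 0.0546
  node-d: 0.32 × 0.048 = 0.01536
  node-f: 0.26 × 0.104 = 0.02704
Sum = 0.097.
P(node-c | error) = 0.0546/0.097 ≈ 0.5629
P(node-d | error) = 0.01536/0.097 ≈ 0.1584
P(node-f | error) = 0.02704/0.097 ≈ 0.2788
(Check: 0.5629+0.1584+0.2788 = 1.0001.)

node-c 0.5629, node-d 0.1584, node-f 0.2788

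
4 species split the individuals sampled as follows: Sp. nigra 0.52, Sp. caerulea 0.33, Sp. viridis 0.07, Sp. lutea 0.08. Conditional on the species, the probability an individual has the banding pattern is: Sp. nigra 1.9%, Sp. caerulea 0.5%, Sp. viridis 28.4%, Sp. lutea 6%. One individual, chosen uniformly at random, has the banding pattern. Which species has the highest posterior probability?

Unnormalized posteriors (prior × likelihood):
  Sp. nigra: 0.52 × 0.019 = 0.00988
  Sp. caerulea: 0.33 × 0.005 = 0.00165
  Sp. viridis: 0.07 × 0.284 = 0.01988
  Sp. lutea: 0.08 × 0.06 = 0.0048
Sum = 0.03621.
Largest term belongs to Sp. viridis, so Sp. viridis is most probable.

Sp. viridis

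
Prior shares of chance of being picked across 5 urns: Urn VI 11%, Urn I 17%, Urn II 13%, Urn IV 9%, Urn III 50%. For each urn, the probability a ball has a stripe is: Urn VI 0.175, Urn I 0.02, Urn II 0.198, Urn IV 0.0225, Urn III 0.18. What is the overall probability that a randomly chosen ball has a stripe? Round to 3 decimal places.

Unnormalized posteriors (prior × likelihood):
  Urn VI: 0.11 × 0.175 = 0.01925
  Urn I: 0.17 × 0.02 = 0.0034
  Urn II: 0.13 × 0.198 = 0.02574
  Urn IV: 0.09 × 0.0225 = 0.002025
  Urn III: 0.5 × 0.18 = 0.09
P(striped) = 0.01925 + 0.0034 + 0.02574 + 0.002025 + 0.09 = 0.140415 → 0.140.

0.140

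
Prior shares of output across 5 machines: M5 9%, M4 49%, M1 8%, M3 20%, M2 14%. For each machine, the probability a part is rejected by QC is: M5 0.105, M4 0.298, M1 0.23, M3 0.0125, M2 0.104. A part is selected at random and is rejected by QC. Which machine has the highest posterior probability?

M4

Unnormalized posteriors (prior × likelihood):
  M5: 0.09 × 0.105 = 0.00945
  M4: 0.49 × 0.298 = 0.14602
  M1: 0.08 × 0.23 = 0.0184
  M3: 0.2 × 0.0125 = 0.0025
  M2: 0.14 × 0.104 = 0.01456
Normalizing constant = 0.19093.
Largest term belongs to M4, so M4 is most probable.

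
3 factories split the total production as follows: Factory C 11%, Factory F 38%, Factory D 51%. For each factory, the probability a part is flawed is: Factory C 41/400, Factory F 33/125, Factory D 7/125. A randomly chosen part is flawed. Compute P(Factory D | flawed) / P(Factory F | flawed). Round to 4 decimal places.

Unnormalized posteriors (prior × likelihood):
  Factory C: 0.11 × 0.1025 = 0.011275
  Factory F: 0.38 × 0.264 = 0.10032
  Factory D: 0.51 × 0.056 = 0.02856
Sum = 0.140155.
The ratio is 0.02856 / 0.10032 (the normalizer cancels) = 0.2847.

0.2847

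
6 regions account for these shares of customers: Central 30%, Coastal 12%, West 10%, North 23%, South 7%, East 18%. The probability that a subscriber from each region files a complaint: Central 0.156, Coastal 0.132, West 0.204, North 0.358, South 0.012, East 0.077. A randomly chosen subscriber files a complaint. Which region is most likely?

North

By Bayes' rule, posterior ∝ prior × likelihood:
  Central: 0.3 × 0.156 = 0.0468
  Coastal: 0.12 × 0.132 = 0.01584
  West: 0.1 × 0.204 = 0.0204
  North: 0.23 × 0.358 = 0.08234
  South: 0.07 × 0.012 = 0.00084
  East: 0.18 × 0.077 = 0.01386
Sum = 0.18008.
Largest term belongs to North, so North is most probable.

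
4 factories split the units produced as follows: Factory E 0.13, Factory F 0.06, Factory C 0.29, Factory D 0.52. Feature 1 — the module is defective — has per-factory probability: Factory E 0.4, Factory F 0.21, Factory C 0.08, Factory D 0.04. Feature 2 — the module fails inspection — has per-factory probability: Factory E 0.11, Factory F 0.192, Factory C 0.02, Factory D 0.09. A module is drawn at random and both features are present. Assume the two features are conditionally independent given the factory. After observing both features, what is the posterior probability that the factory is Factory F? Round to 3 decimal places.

0.231

Compute prior × likelihood for every hypothesis:
  Factory E: 0.13 × 0.4 × 0.11 = 0.00572
  Factory F: 0.06 × 0.21 × 0.192 = 0.0024192
  Factory C: 0.29 × 0.08 × 0.02 = 0.000464
  Factory D: 0.52 × 0.04 × 0.09 = 0.001872
Sum = 0.0104752.
P(Factory F | evidence) = 0.0024192 / 0.0104752 ≈ 0.231.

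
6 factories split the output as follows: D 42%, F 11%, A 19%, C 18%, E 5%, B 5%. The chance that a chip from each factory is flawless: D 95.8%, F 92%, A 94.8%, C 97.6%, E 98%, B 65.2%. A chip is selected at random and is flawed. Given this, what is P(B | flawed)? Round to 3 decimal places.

Taking complements, P(flawed | each) = D 0.042, F 0.08, A 0.052, C 0.024, E 0.02, B 0.348.
Compute prior × likelihood for every hypothesis:
  D: 0.42 × 0.042 = 0.01764
  F: 0.11 × 0.08 = 0.0088
  A: 0.19 × 0.052 = 0.00988
  C: 0.18 × 0.024 = 0.00432
  E: 0.05 × 0.02 = 0.001
  B: 0.05 × 0.348 = 0.0174
Normalizing constant = 0.05904.
P(B | evidence) = 0.0174 / 0.05904 ≈ 0.295.

0.295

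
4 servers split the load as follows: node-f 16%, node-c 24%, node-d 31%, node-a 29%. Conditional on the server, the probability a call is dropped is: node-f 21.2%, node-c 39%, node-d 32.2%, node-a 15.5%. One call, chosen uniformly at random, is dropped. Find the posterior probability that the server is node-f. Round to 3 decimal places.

0.125

Prior × likelihood for each hypothesis:
  node-f: 0.16 × 0.212 = 0.03392
  node-c: 0.24 × 0.39 = 0.0936
  node-d: 0.31 × 0.322 = 0.09982
  node-a: 0.29 × 0.155 = 0.04495
Normalizing constant = 0.27229.
P(node-f | evidence) = 0.03392 / 0.27229 ≈ 0.125.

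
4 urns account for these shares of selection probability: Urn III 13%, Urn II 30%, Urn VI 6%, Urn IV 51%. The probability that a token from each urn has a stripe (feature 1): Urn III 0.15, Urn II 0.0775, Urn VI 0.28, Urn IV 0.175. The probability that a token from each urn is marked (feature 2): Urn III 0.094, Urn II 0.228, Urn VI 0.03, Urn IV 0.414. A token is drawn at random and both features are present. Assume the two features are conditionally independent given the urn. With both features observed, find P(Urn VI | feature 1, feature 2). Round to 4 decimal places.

0.0113

Unnormalized posteriors (prior × likelihood):
  Urn III: 0.13 × 0.15 × 0.094 = 0.001833
  Urn II: 0.3 × 0.0775 × 0.228 = 0.005301
  Urn VI: 0.06 × 0.28 × 0.03 = 0.000504
  Urn IV: 0.51 × 0.175 × 0.414 = 0.0369495
Sum = 0.0445875.
P(Urn VI | evidence) = 0.000504 / 0.0445875 ≈ 0.0113.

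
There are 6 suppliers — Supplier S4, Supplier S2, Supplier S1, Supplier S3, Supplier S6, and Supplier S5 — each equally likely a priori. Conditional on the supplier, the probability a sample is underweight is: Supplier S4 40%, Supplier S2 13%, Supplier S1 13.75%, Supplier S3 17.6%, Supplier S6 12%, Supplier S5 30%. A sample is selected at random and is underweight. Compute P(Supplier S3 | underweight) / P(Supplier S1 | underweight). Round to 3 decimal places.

1.280

Since the prior is uniform, the posterior is proportional to the likelihood:
  Supplier S4: 0.4
  Supplier S2: 0.13
  Supplier S1: 0.1375
  Supplier S3: 0.176
  Supplier S6: 0.12
  Supplier S5: 0.3
Normalizing constant = 1.2635.
The ratio is 0.176 / 0.1375 (the normalizer cancels) = 1.280.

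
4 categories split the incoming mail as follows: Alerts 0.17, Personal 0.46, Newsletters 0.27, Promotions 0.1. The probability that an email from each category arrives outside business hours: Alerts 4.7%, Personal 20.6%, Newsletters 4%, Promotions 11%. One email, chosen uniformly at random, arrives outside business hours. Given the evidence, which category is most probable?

Prior × likelihood for each hypothesis:
  Alerts: 0.17 × 0.047 = 0.00799
  Personal: 0.46 × 0.206 = 0.09476
  Newsletters: 0.27 × 0.04 = 0.0108
  Promotions: 0.1 × 0.11 = 0.011
Sum = 0.12455.
Largest term belongs to Personal, so Personal is most probable.

Personal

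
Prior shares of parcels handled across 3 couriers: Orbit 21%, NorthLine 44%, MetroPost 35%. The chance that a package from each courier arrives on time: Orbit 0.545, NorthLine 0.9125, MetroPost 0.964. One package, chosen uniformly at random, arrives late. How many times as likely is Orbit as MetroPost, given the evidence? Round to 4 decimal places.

7.5833

Taking complements, P(late | each) = Orbit 0.455, NorthLine 0.0875, MetroPost 0.036.
By Bayes' rule, posterior ∝ prior × likelihood:
  Orbit: 0.21 × 0.455 = 0.09555
  NorthLine: 0.44 × 0.0875 = 0.0385
  MetroPost: 0.35 × 0.036 = 0.0126
Total = 0.14665.
The ratio is 0.09555 / 0.0126 (the normalizer cancels) = 7.5833.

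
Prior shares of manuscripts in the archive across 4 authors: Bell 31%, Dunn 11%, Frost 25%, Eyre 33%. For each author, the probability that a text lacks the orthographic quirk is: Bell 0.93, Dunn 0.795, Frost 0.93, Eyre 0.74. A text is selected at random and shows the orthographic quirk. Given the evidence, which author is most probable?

Taking complements, P(quirk | each) = Bell 0.07, Dunn 0.205, Frost 0.07, Eyre 0.26.
Unnormalized posteriors (prior × likelihood):
  Bell: 0.31 × 0.07 = 0.0217
  Dunn: 0.11 × 0.205 = 0.02255
  Frost: 0.25 × 0.07 = 0.0175
  Eyre: 0.33 × 0.26 = 0.0858
Normalizing constant = 0.14755.
Largest term belongs to Eyre, so Eyre is most probable.

Eyre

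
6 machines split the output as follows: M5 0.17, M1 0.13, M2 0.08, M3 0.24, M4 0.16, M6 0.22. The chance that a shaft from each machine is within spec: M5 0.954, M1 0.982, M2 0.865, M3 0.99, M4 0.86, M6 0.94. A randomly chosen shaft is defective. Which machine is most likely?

Taking complements, P(defective | each) = M5 0.046, M1 0.018, M2 0.135, M3 0.01, M4 0.14, M6 0.06.
By Bayes' rule, posterior ∝ prior × likelihood:
  M5: 0.17 × 0.046 = 0.00782
  M1: 0.13 × 0.018 = 0.00234
  M2: 0.08 × 0.135 = 0.0108
  M3: 0.24 × 0.01 = 0.0024
  M4: 0.16 × 0.14 = 0.0224
  M6: 0.22 × 0.06 = 0.0132
Sum = 0.05896.
Largest term belongs to M4, so M4 is most probable.

M4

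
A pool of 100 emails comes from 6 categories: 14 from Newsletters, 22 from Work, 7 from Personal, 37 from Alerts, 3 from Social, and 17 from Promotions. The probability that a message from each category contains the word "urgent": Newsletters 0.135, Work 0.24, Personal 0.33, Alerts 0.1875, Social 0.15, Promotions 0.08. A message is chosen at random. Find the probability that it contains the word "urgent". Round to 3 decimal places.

Unnormalized posteriors (prior × likelihood):
  Newsletters: 0.14 × 0.135 = 0.0189
  Work: 0.22 × 0.24 = 0.0528
  Personal: 0.07 × 0.33 = 0.0231
  Alerts: 0.37 × 0.1875 = 0.069375
  Social: 0.03 × 0.15 = 0.0045
  Promotions: 0.17 × 0.08 = 0.0136
P(urgent-flag) = 0.0189 + 0.0528 + 0.0231 + 0.069375 + 0.0045 + 0.0136 = 0.182275 → 0.182.

0.182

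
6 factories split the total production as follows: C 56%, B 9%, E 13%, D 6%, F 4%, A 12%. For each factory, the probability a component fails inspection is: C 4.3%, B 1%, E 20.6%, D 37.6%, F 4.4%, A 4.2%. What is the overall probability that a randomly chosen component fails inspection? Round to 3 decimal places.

0.081

Compute prior × likelihood for every hypothesis:
  C: 0.56 × 0.043 = 0.02408
  B: 0.09 × 0.01 = 0.0009
  E: 0.13 × 0.206 = 0.02678
  D: 0.06 × 0.376 = 0.02256
  F: 0.04 × 0.044 = 0.00176
  A: 0.12 × 0.042 = 0.00504
P(nonconforming) = 0.02408 + 0.0009 + 0.02678 + 0.02256 + 0.00176 + 0.00504 = 0.08112 → 0.081.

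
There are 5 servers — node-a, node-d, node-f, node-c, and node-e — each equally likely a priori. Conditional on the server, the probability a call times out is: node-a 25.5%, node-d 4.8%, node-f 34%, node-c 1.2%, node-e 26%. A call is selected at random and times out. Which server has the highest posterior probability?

node-f

With a uniform prior (1/5 each), posterior ∝ likelihood:
  node-a: 0.255
  node-d: 0.048
  node-f: 0.34
  node-c: 0.012
  node-e: 0.26
Sum = 0.915.
Largest term belongs to node-f, so node-f is most probable.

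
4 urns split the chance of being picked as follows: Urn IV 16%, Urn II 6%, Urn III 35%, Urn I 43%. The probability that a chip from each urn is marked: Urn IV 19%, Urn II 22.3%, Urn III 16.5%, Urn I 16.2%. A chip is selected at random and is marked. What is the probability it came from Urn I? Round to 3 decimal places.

0.407

Compute prior × likelihood for every hypothesis:
  Urn IV: 0.16 × 0.19 = 0.0304
  Urn II: 0.06 × 0.223 = 0.01338
  Urn III: 0.35 × 0.165 = 0.05775
  Urn I: 0.43 × 0.162 = 0.06966
Sum = 0.17119.
P(Urn I | evidence) = 0.06966 / 0.17119 ≈ 0.407.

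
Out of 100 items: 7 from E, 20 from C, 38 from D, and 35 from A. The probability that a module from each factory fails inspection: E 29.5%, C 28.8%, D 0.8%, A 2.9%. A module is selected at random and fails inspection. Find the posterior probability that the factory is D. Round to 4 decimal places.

0.0332

By Bayes' rule, posterior ∝ prior × likelihood:
  E: 0.07 × 0.295 = 0.02065
  C: 0.2 × 0.288 = 0.0576
  D: 0.38 × 0.008 = 0.00304
  A: 0.35 × 0.029 = 0.01015
Sum = 0.09144.
P(D | evidence) = 0.00304 / 0.09144 ≈ 0.0332.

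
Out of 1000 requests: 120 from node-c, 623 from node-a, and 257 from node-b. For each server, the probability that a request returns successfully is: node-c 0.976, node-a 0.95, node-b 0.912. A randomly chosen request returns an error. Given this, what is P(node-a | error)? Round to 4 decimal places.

Taking complements, P(error | each) = node-c 0.024, node-a 0.05, node-b 0.088.
Unnormalized posteriors (prior × likelihood):
  node-c: 0.12 × 0.024 = 0.00288
  node-a: 0.623 × 0.05 = 0.03115
  node-b: 0.257 × 0.088 = 0.022616
Total = 0.056646.
P(node-a | evidence) = 0.03115 / 0.056646 ≈ 0.5499.

0.5499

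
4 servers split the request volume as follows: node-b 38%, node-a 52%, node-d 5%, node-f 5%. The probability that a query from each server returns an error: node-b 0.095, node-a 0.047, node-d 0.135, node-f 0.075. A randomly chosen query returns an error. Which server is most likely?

Unnormalized posteriors (prior × likelihood):
  node-b: 0.38 × 0.095 = 0.0361
  node-a: 0.52 × 0.047 = 0.02444
  node-d: 0.05 × 0.135 = 0.00675
  node-f: 0.05 × 0.075 = 0.00375
Sum = 0.07104.
Largest term belongs to node-b, so node-b is most probable.

node-b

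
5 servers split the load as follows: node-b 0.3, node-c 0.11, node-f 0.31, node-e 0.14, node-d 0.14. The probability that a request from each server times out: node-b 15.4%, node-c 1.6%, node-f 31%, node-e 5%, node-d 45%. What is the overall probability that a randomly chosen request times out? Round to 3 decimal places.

By Bayes' rule, posterior ∝ prior × likelihood:
  node-b: 0.3 × 0.154 = 0.0462
  node-c: 0.11 × 0.016 = 0.00176
  node-f: 0.31 × 0.31 = 0.0961
  node-e: 0.14 × 0.05 = 0.007
  node-d: 0.14 × 0.45 = 0.063
P(timeout) = 0.0462 + 0.00176 + 0.0961 + 0.007 + 0.063 = 0.21406 → 0.214.

0.214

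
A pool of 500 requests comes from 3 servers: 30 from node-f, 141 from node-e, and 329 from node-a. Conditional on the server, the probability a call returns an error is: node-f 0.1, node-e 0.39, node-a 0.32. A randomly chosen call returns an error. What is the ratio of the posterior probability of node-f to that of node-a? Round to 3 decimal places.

Compute prior × likelihood for every hypothesis:
  node-f: 0.06 × 0.1 = 0.006
  node-e: 0.282 × 0.39 = 0.10998
  node-a: 0.658 × 0.32 = 0.21056
Total = 0.32654.
The ratio is 0.006 / 0.21056 (the normalizer cancels) = 0.028.

0.028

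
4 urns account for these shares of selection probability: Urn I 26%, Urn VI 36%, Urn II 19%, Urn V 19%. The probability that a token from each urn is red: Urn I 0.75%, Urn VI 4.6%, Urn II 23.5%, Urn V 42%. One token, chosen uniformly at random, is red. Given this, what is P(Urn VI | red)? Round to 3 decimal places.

0.116

Unnormalized posteriors (prior × likelihood):
  Urn I: 0.26 × 0.0075 = 0.00195
  Urn VI: 0.36 × 0.046 = 0.01656
  Urn II: 0.19 × 0.235 = 0.04465
  Urn V: 0.19 × 0.42 = 0.0798
Sum = 0.14296.
P(Urn VI | evidence) = 0.01656 / 0.14296 ≈ 0.116.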